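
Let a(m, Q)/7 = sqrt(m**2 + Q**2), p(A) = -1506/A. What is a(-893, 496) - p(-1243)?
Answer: -1506/1243 + 7*sqrt(1043465) ≈ 7149.3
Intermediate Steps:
a(m, Q) = 7*sqrt(Q**2 + m**2) (a(m, Q) = 7*sqrt(m**2 + Q**2) = 7*sqrt(Q**2 + m**2))
a(-893, 496) - p(-1243) = 7*sqrt(496**2 + (-893)**2) - (-1506)/(-1243) = 7*sqrt(246016 + 797449) - (-1506)*(-1)/1243 = 7*sqrt(1043465) - 1*1506/1243 = 7*sqrt(1043465) - 1506/1243 = -1506/1243 + 7*sqrt(1043465)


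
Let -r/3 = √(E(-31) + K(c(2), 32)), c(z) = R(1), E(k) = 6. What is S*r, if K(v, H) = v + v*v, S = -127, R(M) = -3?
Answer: 762*√3 ≈ 1319.8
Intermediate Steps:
c(z) = -3
K(v, H) = v + v²
r = -6*√3 (r = -3*√(6 - 3*(1 - 3)) = -3*√(6 - 3*(-2)) = -3*√(6 + 6) = -6*√3 ≈ -10.392)
S*r = -(-762)*√3 = 762*√3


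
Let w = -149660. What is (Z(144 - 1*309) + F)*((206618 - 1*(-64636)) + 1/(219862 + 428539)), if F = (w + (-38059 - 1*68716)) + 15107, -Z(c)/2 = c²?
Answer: -52021838334082190/648401 ≈ -8.0231e+10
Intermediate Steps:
Z(c) = -2*c²
F = -241328 (F = (-149660 + (-38059 - 1*68716)) + 15107 = (-149660 + (-38059 - 68716)) + 15107 = (-149660 - 106775) + 15107 = -256435 + 15107 = -241328)
(Z(144 - 1*309) + F)*((206618 - 1*(-64636)) + 1/(219862 + 428539)) = (-2*(144 - 1*309)² - 241328)*((206618 - 1*(-64636)) + 1/(219862 + 428539)) = (-2*(144 - 309)² - 241328)*((206618 + 64636) + 1/648401) = (-2*(-165)² - 241328)*(271254 + 1/648401) = (-2*27225 - 241328)*(175881364855/648401) = (-54450 - 241328)*(175881364855/648401) = -295778*175881364855/648401 = -52021838334082190/648401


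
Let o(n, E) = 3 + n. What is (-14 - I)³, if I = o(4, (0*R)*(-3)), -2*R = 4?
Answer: -9261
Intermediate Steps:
R = -2 (R = -½*4 = -2)
I = 7 (I = 3 + 4 = 7)
(-14 - I)³ = (-14 - 1*7)³ = (-14 - 7)³ = (-21)³ = -9261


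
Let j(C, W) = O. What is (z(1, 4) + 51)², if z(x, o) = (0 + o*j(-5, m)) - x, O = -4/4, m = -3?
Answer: 2116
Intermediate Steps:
O = -1 (O = -4*¼ = -1)
j(C, W) = -1
z(x, o) = -o - x (z(x, o) = (0 + o*(-1)) - x = (0 - o) - x = -o - x)
(z(1, 4) + 51)² = ((-1*4 - 1*1) + 51)² = ((-4 - 1) + 51)² = (-5 + 51)² = 46² = 2116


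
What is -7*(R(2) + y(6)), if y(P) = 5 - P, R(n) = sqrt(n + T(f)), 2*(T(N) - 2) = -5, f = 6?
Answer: 7 - 7*sqrt(6)/2 ≈ -1.5732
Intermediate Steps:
T(N) = -1/2 (T(N) = 2 + (1/2)*(-5) = 2 - 5/2 = -1/2)
R(n) = sqrt(-1/2 + n) (R(n) = sqrt(n - 1/2) = sqrt(-1/2 + n))
-7*(R(2) + y(6)) = -7*(sqrt(-2 + 4*2)/2 + (5 - 1*6)) = -7*(sqrt(-2 + 8)/2 + (5 - 6)) = -7*(sqrt(6)/2 - 1) = -7*(-1 + sqrt(6)/2) = 7 - 7*sqrt(6)/2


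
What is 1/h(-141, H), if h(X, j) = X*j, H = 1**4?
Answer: -1/141 ≈ -0.0070922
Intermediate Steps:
H = 1
1/h(-141, H) = 1/(-141*1) = 1/(-141) = -1/141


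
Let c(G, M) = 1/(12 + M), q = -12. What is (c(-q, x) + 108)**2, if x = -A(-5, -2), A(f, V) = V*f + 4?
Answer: 46225/4 ≈ 11556.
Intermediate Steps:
A(f, V) = 4 + V*f
x = -14 (x = -(4 - 2*(-5)) = -(4 + 10) = -1*14 = -14)
(c(-q, x) + 108)**2 = (1/(12 - 14) + 108)**2 = (1/(-2) + 108)**2 = (-1/2 + 108)**2 = (215/2)**2 = 46225/4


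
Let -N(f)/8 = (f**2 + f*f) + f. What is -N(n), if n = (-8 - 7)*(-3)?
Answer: 32760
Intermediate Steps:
n = 45 (n = -15*(-3) = 45)
N(f) = -16*f**2 - 8*f (N(f) = -8*((f**2 + f*f) + f) = -8*((f**2 + f**2) + f) = -8*(2*f**2 + f) = -8*(f + 2*f**2) = -16*f**2 - 8*f)
-N(n) = -(-8)*45*(1 + 2*45) = -(-8)*45*(1 + 90) = -(-8)*45*91 = -1*(-32760) = 32760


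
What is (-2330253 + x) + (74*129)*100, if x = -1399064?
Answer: -2774717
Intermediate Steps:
(-2330253 + x) + (74*129)*100 = (-2330253 - 1399064) + (74*129)*100 = -3729317 + 9546*100 = -3729317 + 954600 = -2774717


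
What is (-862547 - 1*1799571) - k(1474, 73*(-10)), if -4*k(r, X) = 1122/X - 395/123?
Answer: -239031681809/89790 ≈ -2.6621e+6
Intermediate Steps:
k(r, X) = 395/492 - 561/(2*X) (k(r, X) = -(1122/X - 395/123)/4 = -(-395/123 + 1122/X)/4 = 395/492 - 561/(2*X))
(-862547 - 1*1799571) - k(1474, 73*(-10)) = (-862547 - 1*1799571) - (-138006 + 395*(73*(-10)))/(492*(73*(-10))) = (-862547 - 1799571) - (-138006 + 395*(-730))/(492*(-730)) = -2662118 - (-1)*(-138006 - 288350)/(492*730) = -2662118 - (-1)*(-426356)/(492*730) = -2662118 - 1*106589/89790 = -2662118 - 106589/89790 = -239031681809/89790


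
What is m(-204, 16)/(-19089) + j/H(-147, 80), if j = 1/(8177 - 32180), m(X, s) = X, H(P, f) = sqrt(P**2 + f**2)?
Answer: 68/6363 - sqrt(28009)/672300027 ≈ 0.010687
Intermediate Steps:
j = -1/24003 (j = 1/(-24003) = -1/24003 ≈ -4.1661e-5)
m(-204, 16)/(-19089) + j/H(-147, 80) = -204/(-19089) - 1/(24003*sqrt((-147)**2 + 80**2)) = -204*(-1/19089) - 1/(24003*sqrt(21609 + 6400)) = 68/6363 - sqrt(28009)/28009/24003 = 68/6363 - sqrt(28009)/672300027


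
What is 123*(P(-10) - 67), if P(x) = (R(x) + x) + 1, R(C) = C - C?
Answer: -9348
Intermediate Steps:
R(C) = 0
P(x) = 1 + x (P(x) = (0 + x) + 1 = x + 1 = 1 + x)
123*(P(-10) - 67) = 123*((1 - 10) - 67) = 123*(-9 - 67) = 123*(-76) = -9348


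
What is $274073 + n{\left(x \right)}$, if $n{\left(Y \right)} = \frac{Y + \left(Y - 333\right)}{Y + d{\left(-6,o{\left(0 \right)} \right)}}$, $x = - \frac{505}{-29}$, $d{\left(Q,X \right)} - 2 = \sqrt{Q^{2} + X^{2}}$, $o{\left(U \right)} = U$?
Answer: $\frac{201983154}{737} \approx 2.7406 \cdot 10^{5}$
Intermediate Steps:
$d{\left(Q,X \right)} = 2 + \sqrt{Q^{2} + X^{2}}$
$x = \frac{505}{29}$ ($x = \left(-505\right) \left(- \frac{1}{29}\right) = \frac{505}{29} \approx 17.414$)
$n{\left(Y \right)} = \frac{-333 + 2 Y}{8 + Y}$ ($n{\left(Y \right)} = \frac{Y + \left(Y - 333\right)}{Y + \left(2 + \sqrt{\left(-6\right)^{2} + 0^{2}}\right)} = \frac{Y + \left(Y - 333\right)}{Y + \left(2 + \sqrt{36 + 0}\right)} = \frac{Y + \left(-333 + Y\right)}{Y + \left(2 + \sqrt{36}\right)} = \frac{-333 + 2 Y}{Y + \left(2 + 6\right)} = \frac{-333 + 2 Y}{Y + 8} = \frac{-333 + 2 Y}{8 + Y}$)
$274073 + n{\left(x \right)} = 274073 + \frac{-333 + 2 \cdot \frac{505}{29}}{8 + \frac{505}{29}} = 274073 + \frac{-333 + \frac{1010}{29}}{\frac{737}{29}} = 274073 + \frac{29}{737} \left(- \frac{8647}{29}\right) = 274073 - \frac{8647}{737} = \frac{201983154}{737}$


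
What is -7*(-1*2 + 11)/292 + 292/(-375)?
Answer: -108889/109500 ≈ -0.99442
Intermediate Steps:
-7*(-1*2 + 11)/292 + 292/(-375) = -7*(-2 + 11)*(1/292) + 292*(-1/375) = -7*9*(1/292) - 292/375 = -63*1/292 - 292/375 = -63/292 - 292/375 = -108889/109500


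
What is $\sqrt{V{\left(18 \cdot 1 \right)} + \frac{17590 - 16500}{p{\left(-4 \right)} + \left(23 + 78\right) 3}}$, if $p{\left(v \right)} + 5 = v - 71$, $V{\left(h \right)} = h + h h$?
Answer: $\frac{2 \sqrt{4312597}}{223} \approx 18.625$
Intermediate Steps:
$V{\left(h \right)} = h + h^{2}$
$p{\left(v \right)} = -76 + v$ ($p{\left(v \right)} = -5 + \left(v - 71\right) = -5 + \left(-71 + v\right) = -76 + v$)
$\sqrt{V{\left(18 \cdot 1 \right)} + \frac{17590 - 16500}{p{\left(-4 \right)} + \left(23 + 78\right) 3}} = \sqrt{18 \cdot 1 \left(1 + 18 \cdot 1\right) + \frac{17590 - 16500}{\left(-76 - 4\right) + \left(23 + 78\right) 3}} = \sqrt{18 \left(1 + 18\right) + \frac{1090}{-80 + 101 \cdot 3}} = \sqrt{18 \cdot 19 + \frac{1090}{-80 + 303}} = \sqrt{342 + \frac{1090}{223}} = \sqrt{\frac{77356}{223}} = \frac{2 \sqrt{4312597}}{223}$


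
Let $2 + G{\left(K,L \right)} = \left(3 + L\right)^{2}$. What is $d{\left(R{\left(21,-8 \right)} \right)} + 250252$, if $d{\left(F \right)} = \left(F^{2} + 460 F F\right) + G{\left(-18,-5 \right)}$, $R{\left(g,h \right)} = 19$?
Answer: $416675$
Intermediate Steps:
$G{\left(K,L \right)} = -2 + \left(3 + L\right)^{2}$
$d{\left(F \right)} = 2 + 461 F^{2}$ ($d{\left(F \right)} = \left(F^{2} + 460 F F\right) - \left(2 - \left(3 - 5\right)^{2}\right) = \left(F^{2} + 460 F^{2}\right) - \left(2 - \left(-2\right)^{2}\right) = 461 F^{2} + \left(-2 + 4\right) = 461 F^{2} + 2 = 2 + 461 F^{2}$)
$d{\left(R{\left(21,-8 \right)} \right)} + 250252 = \left(2 + 461 \cdot 19^{2}\right) + 250252 = \left(2 + 461 \cdot 361\right) + 250252 = \left(2 + 166421\right) + 250252 = 166423 + 250252 = 416675$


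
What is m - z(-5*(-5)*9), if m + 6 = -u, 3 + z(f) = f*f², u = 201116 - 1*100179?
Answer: -11491565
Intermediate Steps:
u = 100937 (u = 201116 - 100179 = 100937)
z(f) = -3 + f³ (z(f) = -3 + f*f² = -3 + f³)
m = -100943 (m = -6 - 1*100937 = -6 - 100937 = -100943)
m - z(-5*(-5)*9) = -100943 - (-3 + (-5*(-5)*9)³) = -100943 - (-3 + (25*9)³) = -100943 - (-3 + 225³) = -100943 - (-3 + 11390625) = -100943 - 1*11390622 = -100943 - 11390622 = -11491565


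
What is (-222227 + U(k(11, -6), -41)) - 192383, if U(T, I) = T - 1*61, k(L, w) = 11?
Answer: -414660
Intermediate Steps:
U(T, I) = -61 + T (U(T, I) = T - 61 = -61 + T)
(-222227 + U(k(11, -6), -41)) - 192383 = (-222227 + (-61 + 11)) - 192383 = (-222227 - 50) - 192383 = -222277 - 192383 = -414660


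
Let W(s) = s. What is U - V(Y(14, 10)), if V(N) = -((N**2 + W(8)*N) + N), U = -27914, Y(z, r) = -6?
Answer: -27932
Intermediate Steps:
V(N) = -N**2 - 9*N (V(N) = -((N**2 + 8*N) + N) = -(N**2 + 9*N) = -N**2 - 9*N)
U - V(Y(14, 10)) = -27914 - (-1)*(-6)*(9 - 6) = -27914 - (-1)*(-6)*3 = -27914 - 1*18 = -27914 - 18 = -27932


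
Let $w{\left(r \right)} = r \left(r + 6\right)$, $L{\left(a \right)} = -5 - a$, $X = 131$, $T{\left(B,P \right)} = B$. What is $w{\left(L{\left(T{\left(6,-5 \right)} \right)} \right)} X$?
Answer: $7205$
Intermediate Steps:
$w{\left(r \right)} = r \left(6 + r\right)$
$w{\left(L{\left(T{\left(6,-5 \right)} \right)} \right)} X = \left(-5 - 6\right) \left(6 - 11\right) 131 = - 11 \left(6 - 11\right) 131 = \left(-11\right) \left(-5\right) 131 = 55 \cdot 131 = 7205$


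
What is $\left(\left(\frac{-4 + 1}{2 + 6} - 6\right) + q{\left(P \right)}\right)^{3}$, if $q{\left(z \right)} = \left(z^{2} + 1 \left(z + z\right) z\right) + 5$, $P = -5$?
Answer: $\frac{204336469}{512} \approx 3.9909 \cdot 10^{5}$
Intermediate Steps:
$q{\left(z \right)} = 5 + 3 z^{2}$ ($q{\left(z \right)} = \left(z^{2} + 1 \cdot 2 z z\right) + 5 = \left(z^{2} + 2 z z\right) + 5 = \left(z^{2} + 2 z^{2}\right) + 5 = 3 z^{2} + 5 = 5 + 3 z^{2}$)
$\left(\left(\frac{-4 + 1}{2 + 6} - 6\right) + q{\left(P \right)}\right)^{3} = \left(\left(\frac{-4 + 1}{2 + 6} - 6\right) + \left(5 + 3 \left(-5\right)^{2}\right)\right)^{3} = \left(\left(- \frac{3}{8} - 6\right) + \left(5 + 3 \cdot 25\right)\right)^{3} = \left(\left(\left(-3\right) \frac{1}{8} - 6\right) + \left(5 + 75\right)\right)^{3} = \left(\left(- \frac{3}{8} - 6\right) + 80\right)^{3} = \left(- \frac{51}{8} + 80\right)^{3} = \left(\frac{589}{8}\right)^{3} = \frac{204336469}{512}$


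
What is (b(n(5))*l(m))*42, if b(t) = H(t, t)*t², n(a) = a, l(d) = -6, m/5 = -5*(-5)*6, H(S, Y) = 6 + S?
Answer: -69300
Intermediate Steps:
m = 750 (m = 5*(-5*(-5)*6) = 5*(25*6) = 5*150 = 750)
b(t) = t²*(6 + t) (b(t) = (6 + t)*t² = t²*(6 + t))
(b(n(5))*l(m))*42 = ((5²*(6 + 5))*(-6))*42 = ((25*11)*(-6))*42 = (275*(-6))*42 = -1650*42 = -69300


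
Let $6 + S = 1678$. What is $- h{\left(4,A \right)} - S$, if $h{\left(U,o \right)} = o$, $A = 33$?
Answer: $-1705$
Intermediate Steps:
$S = 1672$ ($S = -6 + 1678 = 1672$)
$- h{\left(4,A \right)} - S = \left(-1\right) 33 - 1672 = -33 - 1672 = -1705$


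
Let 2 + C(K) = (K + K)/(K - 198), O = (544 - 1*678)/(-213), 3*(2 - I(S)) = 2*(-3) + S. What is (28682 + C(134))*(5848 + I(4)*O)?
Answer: 214377162559/1278 ≈ 1.6774e+8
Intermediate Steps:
I(S) = 4 - S/3 (I(S) = 2 - (2*(-3) + S)/3 = 2 - (-6 + S)/3 = 2 + (2 - S/3) = 4 - S/3)
O = 134/213 (O = (544 - 678)*(-1/213) = -134*(-1/213) = 134/213 ≈ 0.62911)
C(K) = -2 + 2*K/(-198 + K) (C(K) = -2 + (K + K)/(K - 198) = -2 + (2*K)/(-198 + K) = -2 + 2*K/(-198 + K))
(28682 + C(134))*(5848 + I(4)*O) = (28682 + 396/(-198 + 134))*(5848 + (4 - 1/3*4)*(134/213)) = (28682 + 396/(-64))*(5848 + (4 - 4/3)*(134/213)) = (28682 + 396*(-1/64))*(5848 + (8/3)*(134/213)) = (28682 - 99/16)*(5848 + 1072/639) = (458813/16)*(3737944/639) = 214377162559/1278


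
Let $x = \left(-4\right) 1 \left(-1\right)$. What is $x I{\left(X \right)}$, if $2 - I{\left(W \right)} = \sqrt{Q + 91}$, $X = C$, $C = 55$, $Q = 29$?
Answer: $8 - 8 \sqrt{30} \approx -35.818$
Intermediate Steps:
$x = 4$ ($x = \left(-4\right) \left(-1\right) = 4$)
$X = 55$
$I{\left(W \right)} = 2 - 2 \sqrt{30}$ ($I{\left(W \right)} = 2 - \sqrt{29 + 91} = 2 - \sqrt{120} = 2 - 2 \sqrt{30}$)
$x I{\left(X \right)} = 4 \left(2 - 2 \sqrt{30}\right) = 8 - 8 \sqrt{30}$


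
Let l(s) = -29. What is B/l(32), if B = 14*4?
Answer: -56/29 ≈ -1.9310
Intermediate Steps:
B = 56
B/l(32) = 56/(-29) = 56*(-1/29) = -56/29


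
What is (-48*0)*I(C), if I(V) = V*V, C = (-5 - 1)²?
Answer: 0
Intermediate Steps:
C = 36 (C = (-6)² = 36)
I(V) = V²
(-48*0)*I(C) = -48*0*36² = 0*1296 = 0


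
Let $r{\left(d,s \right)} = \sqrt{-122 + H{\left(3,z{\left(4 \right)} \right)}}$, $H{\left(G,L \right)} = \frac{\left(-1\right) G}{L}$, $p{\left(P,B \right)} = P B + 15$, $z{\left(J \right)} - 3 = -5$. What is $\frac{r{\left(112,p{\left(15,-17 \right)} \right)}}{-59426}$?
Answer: $- \frac{i \sqrt{482}}{118852} \approx - 0.00018472 i$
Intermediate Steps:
$z{\left(J \right)} = -2$ ($z{\left(J \right)} = 3 - 5 = -2$)
$p{\left(P,B \right)} = 15 + B P$ ($p{\left(P,B \right)} = B P + 15 = 15 + B P$)
$H{\left(G,L \right)} = - \frac{G}{L}$
$r{\left(d,s \right)} = \frac{i \sqrt{482}}{2}$ ($r{\left(d,s \right)} = \sqrt{-122 - \frac{3}{-2}} = \sqrt{-122 - 3 \left(- \frac{1}{2}\right)} = \sqrt{-122 + \frac{3}{2}} = \sqrt{- \frac{241}{2}} = \frac{i \sqrt{482}}{2}$)
$\frac{r{\left(112,p{\left(15,-17 \right)} \right)}}{-59426} = \frac{\frac{1}{2} i \sqrt{482}}{-59426} = \frac{i \sqrt{482}}{2} \left(- \frac{1}{59426}\right) = - \frac{i \sqrt{482}}{118852}$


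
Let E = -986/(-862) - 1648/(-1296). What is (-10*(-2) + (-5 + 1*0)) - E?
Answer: 439339/34911 ≈ 12.585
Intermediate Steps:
E = 84326/34911 (E = -986*(-1/862) - 1648*(-1/1296) = 493/431 + 103/81 = 84326/34911 ≈ 2.4155)
(-10*(-2) + (-5 + 1*0)) - E = (-10*(-2) + (-5 + 1*0)) - 1*84326/34911 = (20 + (-5 + 0)) - 84326/34911 = (20 - 5) - 84326/34911 = 15 - 84326/34911 = 439339/34911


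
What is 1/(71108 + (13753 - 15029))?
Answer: 1/69832 ≈ 1.4320e-5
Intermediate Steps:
1/(71108 + (13753 - 15029)) = 1/(71108 - 1276) = 1/69832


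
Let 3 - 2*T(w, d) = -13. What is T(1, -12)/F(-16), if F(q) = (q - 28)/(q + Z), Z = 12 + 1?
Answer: 6/11 ≈ 0.54545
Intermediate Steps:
Z = 13
T(w, d) = 8 (T(w, d) = 3/2 - ½*(-13) = 3/2 + 13/2 = 8)
F(q) = (-28 + q)/(13 + q) (F(q) = (q - 28)/(q + 13) = (-28 + q)/(13 + q))
T(1, -12)/F(-16) = 8/(((-28 - 16)/(13 - 16))) = 8/((-44/(-3))) = 8/((-⅓*(-44))) = 8/(44/3) = 8*(3/44) = 6/11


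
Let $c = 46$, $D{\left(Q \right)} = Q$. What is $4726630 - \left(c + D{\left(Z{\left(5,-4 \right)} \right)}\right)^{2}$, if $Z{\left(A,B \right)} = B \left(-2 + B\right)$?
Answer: $4721730$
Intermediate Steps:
$4726630 - \left(c + D{\left(Z{\left(5,-4 \right)} \right)}\right)^{2} = 4726630 - \left(46 - 4 \left(-2 - 4\right)\right)^{2} = 4726630 - \left(46 - -24\right)^{2} = 4726630 - \left(46 + 24\right)^{2} = 4726630 - 70^{2} = 4726630 - 4900 = 4721730$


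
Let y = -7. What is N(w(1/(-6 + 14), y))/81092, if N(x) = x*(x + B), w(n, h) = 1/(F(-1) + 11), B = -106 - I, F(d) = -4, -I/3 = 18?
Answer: -33/361228 ≈ -9.1355e-5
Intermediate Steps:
I = -54 (I = -3*18 = -54)
B = -52 (B = -106 - 1*(-54) = -106 + 54 = -52)
w(n, h) = ⅐ (w(n, h) = 1/(-4 + 11) = 1/7 = ⅐)
N(x) = x*(-52 + x) (N(x) = x*(x - 52) = x*(-52 + x))
N(w(1/(-6 + 14), y))/81092 = ((-52 + ⅐)/7)/81092 = ((⅐)*(-363/7))*(1/81092) = -363/49*1/81092 = -33/361228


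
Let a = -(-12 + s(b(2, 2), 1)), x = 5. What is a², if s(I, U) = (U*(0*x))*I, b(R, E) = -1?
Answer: 144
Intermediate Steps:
s(I, U) = 0 (s(I, U) = (U*(0*5))*I = (U*0)*I = 0*I = 0)
a = 12 (a = -(-12 + 0) = -1*(-12) = 12)
a² = 12² = 144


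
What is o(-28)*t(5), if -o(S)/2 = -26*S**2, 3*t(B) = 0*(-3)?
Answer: 0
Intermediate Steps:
t(B) = 0 (t(B) = (0*(-3))/3 = (1/3)*0 = 0)
o(S) = 52*S**2 (o(S) = -(-52)*S**2 = 52*S**2)
o(-28)*t(5) = (52*(-28)**2)*0 = (52*784)*0 = 40768*0 = 0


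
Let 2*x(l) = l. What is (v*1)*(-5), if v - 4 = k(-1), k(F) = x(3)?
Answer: -55/2 ≈ -27.500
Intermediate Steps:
x(l) = l/2
k(F) = 3/2 (k(F) = (½)*3 = 3/2)
v = 11/2 (v = 4 + 3/2 = 11/2 ≈ 5.5000)
(v*1)*(-5) = ((11/2)*1)*(-5) = (11/2)*(-5) = -55/2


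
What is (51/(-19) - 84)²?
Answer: 2712609/361 ≈ 7514.2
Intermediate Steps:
(51/(-19) - 84)² = (51*(-1/19) - 84)² = (-51/19 - 84)² = (-1647/19)² = 2712609/361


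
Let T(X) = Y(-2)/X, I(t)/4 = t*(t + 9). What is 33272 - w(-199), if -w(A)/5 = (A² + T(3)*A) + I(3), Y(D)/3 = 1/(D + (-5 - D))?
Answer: 232196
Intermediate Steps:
I(t) = 4*t*(9 + t) (I(t) = 4*(t*(t + 9)) = 4*(t*(9 + t)) = 4*t*(9 + t))
Y(D) = -⅗ (Y(D) = 3/(D + (-5 - D)) = 3/(-5) = 3*(-⅕) = -⅗)
T(X) = -3/(5*X)
w(A) = -720 + A - 5*A² (w(A) = -5*((A² + (-⅗/3)*A) + 4*3*(9 + 3)) = -5*((A² + (-⅗*⅓)*A) + 4*3*12) = -5*((A² - A/5) + 144) = -5*(144 + A² - A/5) = -720 + A - 5*A²)
33272 - w(-199) = 33272 - (-720 - 199 - 5*(-199)²) = 33272 - (-720 - 199 - 5*39601) = 33272 - (-720 - 199 - 198005) = 33272 - 1*(-198924) = 33272 + 198924 = 232196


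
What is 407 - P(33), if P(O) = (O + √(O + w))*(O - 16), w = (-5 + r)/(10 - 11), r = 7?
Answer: -154 - 17*√31 ≈ -248.65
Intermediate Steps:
w = -2 (w = (-5 + 7)/(10 - 11) = 2/(-1) = 2*(-1) = -2)
P(O) = (-16 + O)*(O + √(-2 + O)) (P(O) = (O + √(O - 2))*(O - 16) = (O + √(-2 + O))*(-16 + O) = (-16 + O)*(O + √(-2 + O)))
407 - P(33) = 407 - (33² - 16*33 - 16*√(-2 + 33) + 33*√(-2 + 33)) = 407 - (1089 - 528 - 16*√31 + 33*√31) = 407 - (561 + 17*√31) = 407 + (-561 - 17*√31) = -154 - 17*√31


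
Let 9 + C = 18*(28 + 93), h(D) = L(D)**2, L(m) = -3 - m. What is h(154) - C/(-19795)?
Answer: 487929124/19795 ≈ 24649.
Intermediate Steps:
h(D) = (-3 - D)**2
C = 2169 (C = -9 + 18*(28 + 93) = -9 + 18*121 = -9 + 2178 = 2169)
h(154) - C/(-19795) = (3 + 154)**2 - 2169/(-19795) = 157**2 - 2169*(-1)/19795 = 24649 - 1*(-2169/19795) = 24649 + 2169/19795 = 487929124/19795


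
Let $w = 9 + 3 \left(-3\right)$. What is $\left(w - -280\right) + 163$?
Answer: $443$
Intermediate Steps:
$w = 0$ ($w = 9 - 9 = 0$)
$\left(w - -280\right) + 163 = \left(0 - -280\right) + 163 = \left(0 + 280\right) + 163 = 280 + 163 = 443$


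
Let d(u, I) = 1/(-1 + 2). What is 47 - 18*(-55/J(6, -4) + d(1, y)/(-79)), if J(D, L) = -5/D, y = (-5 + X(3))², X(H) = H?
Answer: -90121/79 ≈ -1140.8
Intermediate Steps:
y = 4 (y = (-5 + 3)² = (-2)² = 4)
d(u, I) = 1 (d(u, I) = 1/1 = 1)
47 - 18*(-55/J(6, -4) + d(1, y)/(-79)) = 47 - 18*(-55/((-5/6)) + 1/(-79)) = 47 - 18*(-55/((-5*⅙)) + 1*(-1/79)) = 47 - 18*(-55/(-⅚) - 1/79) = 47 - 18*(-55*(-6/5) - 1/79) = 47 - 18*(66 - 1/79) = 47 - 18*5213/79 = 47 - 93834/79 = -90121/79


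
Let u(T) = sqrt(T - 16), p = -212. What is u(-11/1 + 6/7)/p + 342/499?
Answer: 342/499 - I*sqrt(1281)/1484 ≈ 0.68537 - 0.024118*I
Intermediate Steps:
u(T) = sqrt(-16 + T)
u(-11/1 + 6/7)/p + 342/499 = sqrt(-16 + (-11/1 + 6/7))/(-212) + 342/499 = sqrt(-16 + (-11*1 + 6*(1/7)))*(-1/212) + 342*(1/499) = sqrt(-16 + (-11 + 6/7))*(-1/212) + 342/499 = sqrt(-16 - 71/7)*(-1/212) + 342/499 = sqrt(-183/7)*(-1/212) + 342/499 = (I*sqrt(1281)/7)*(-1/212) + 342/499 = -I*sqrt(1281)/1484 + 342/499 = 342/499 - I*sqrt(1281)/1484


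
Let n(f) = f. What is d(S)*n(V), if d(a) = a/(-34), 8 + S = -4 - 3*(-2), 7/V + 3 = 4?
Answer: 21/17 ≈ 1.2353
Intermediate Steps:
V = 7 (V = 7/(-3 + 4) = 7/1 = 7*1 = 7)
S = -6 (S = -8 + (-4 - 3*(-2)) = -8 + (-4 + 6) = -8 + 2 = -6)
d(a) = -a/34 (d(a) = a*(-1/34) = -a/34)
d(S)*n(V) = -1/34*(-6)*7 = (3/17)*7 = 21/17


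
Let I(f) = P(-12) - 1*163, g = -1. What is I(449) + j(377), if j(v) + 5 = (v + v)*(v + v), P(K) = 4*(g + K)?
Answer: 568296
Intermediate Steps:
P(K) = -4 + 4*K (P(K) = 4*(-1 + K) = -4 + 4*K)
j(v) = -5 + 4*v² (j(v) = -5 + (v + v)*(v + v) = -5 + (2*v)*(2*v) = -5 + 4*v²)
I(f) = -215 (I(f) = (-4 + 4*(-12)) - 1*163 = (-4 - 48) - 163 = -52 - 163 = -215)
I(449) + j(377) = -215 + (-5 + 4*377²) = -215 + (-5 + 4*142129) = -215 + (-5 + 568516) = -215 + 568511 = 568296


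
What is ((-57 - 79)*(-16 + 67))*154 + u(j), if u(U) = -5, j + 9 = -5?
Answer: -1068149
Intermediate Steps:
j = -14 (j = -9 - 5 = -14)
((-57 - 79)*(-16 + 67))*154 + u(j) = ((-57 - 79)*(-16 + 67))*154 - 5 = -136*51*154 - 5 = -6936*154 - 5 = -1068144 - 5 = -1068149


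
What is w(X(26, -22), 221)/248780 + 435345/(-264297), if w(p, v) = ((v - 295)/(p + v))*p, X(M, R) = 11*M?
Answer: -352027525868/213693374895 ≈ -1.6473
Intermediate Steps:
w(p, v) = p*(-295 + v)/(p + v) (w(p, v) = ((-295 + v)/(p + v))*p = p*(-295 + v)/(p + v))
w(X(26, -22), 221)/248780 + 435345/(-264297) = ((11*26)*(-295 + 221)/(11*26 + 221))/248780 + 435345/(-264297) = (286*(-74)/(286 + 221))*(1/248780) + 435345*(-1/264297) = (286*(-74)/507)*(1/248780) - 145115/88099 = (286*(1/507)*(-74))*(1/248780) - 145115/88099 = -1628/39*1/248780 - 145115/88099 = -407/2425605 - 145115/88099 = -352027525868/213693374895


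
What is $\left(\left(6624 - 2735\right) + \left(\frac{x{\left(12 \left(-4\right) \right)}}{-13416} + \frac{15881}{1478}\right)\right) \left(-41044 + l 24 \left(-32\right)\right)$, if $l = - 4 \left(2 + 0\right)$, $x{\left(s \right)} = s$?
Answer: $- \frac{56223551226850}{413101} \approx -1.361 \cdot 10^{8}$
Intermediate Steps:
$l = -8$ ($l = \left(-4\right) 2 = -8$)
$\left(\left(6624 - 2735\right) + \left(\frac{x{\left(12 \left(-4\right) \right)}}{-13416} + \frac{15881}{1478}\right)\right) \left(-41044 + l 24 \left(-32\right)\right) = \left(\left(6624 - 2735\right) + \left(\frac{12 \left(-4\right)}{-13416} + \frac{15881}{1478}\right)\right) \left(-41044 + \left(-8\right) 24 \left(-32\right)\right) = \left(3889 + \left(\left(-48\right) \left(- \frac{1}{13416}\right) + 15881 \cdot \frac{1}{1478}\right)\right) \left(-41044 - -6144\right) = \left(3889 + \left(\frac{2}{559} + \frac{15881}{1478}\right)\right) \left(-41044 + 6144\right) = \left(3889 + \frac{8880435}{826202}\right) \left(-34900\right) = \frac{3221980013}{826202} \left(-34900\right) = - \frac{56223551226850}{413101}$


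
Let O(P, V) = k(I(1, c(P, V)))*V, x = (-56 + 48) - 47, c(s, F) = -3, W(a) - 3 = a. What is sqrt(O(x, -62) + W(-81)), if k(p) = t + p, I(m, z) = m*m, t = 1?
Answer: I*sqrt(202) ≈ 14.213*I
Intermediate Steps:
W(a) = 3 + a
I(m, z) = m**2
x = -55 (x = -8 - 47 = -55)
k(p) = 1 + p
O(P, V) = 2*V (O(P, V) = (1 + 1**2)*V = (1 + 1)*V = 2*V)
sqrt(O(x, -62) + W(-81)) = sqrt(2*(-62) + (3 - 81)) = sqrt(-124 - 78) = sqrt(-202) = I*sqrt(202)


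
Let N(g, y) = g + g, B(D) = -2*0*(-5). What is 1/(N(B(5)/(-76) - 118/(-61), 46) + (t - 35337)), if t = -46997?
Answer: -61/5022138 ≈ -1.2146e-5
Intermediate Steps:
B(D) = 0 (B(D) = 0*(-5) = 0)
N(g, y) = 2*g
1/(N(B(5)/(-76) - 118/(-61), 46) + (t - 35337)) = 1/(2*(0/(-76) - 118/(-61)) + (-46997 - 35337)) = 1/(2*(0*(-1/76) - 118*(-1/61)) - 82334) = 1/(2*(0 + 118/61) - 82334) = 1/(2*(118/61) - 82334) = 1/(236/61 - 82334) = 1/(-5022138/61) = -61/5022138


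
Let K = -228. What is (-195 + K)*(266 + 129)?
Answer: -167085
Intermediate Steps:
(-195 + K)*(266 + 129) = (-195 - 228)*(266 + 129) = -423*395 = -167085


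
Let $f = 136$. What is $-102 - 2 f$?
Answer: $-374$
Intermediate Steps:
$-102 - 2 f = -102 - 272 = -374$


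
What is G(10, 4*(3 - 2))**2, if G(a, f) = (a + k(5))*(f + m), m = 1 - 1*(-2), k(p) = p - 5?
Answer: 4900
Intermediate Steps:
k(p) = -5 + p
m = 3 (m = 1 + 2 = 3)
G(a, f) = a*(3 + f) (G(a, f) = (a + (-5 + 5))*(f + 3) = (a + 0)*(3 + f) = a*(3 + f))
G(10, 4*(3 - 2))**2 = (10*(3 + 4*(3 - 2)))**2 = (10*(3 + 4*1))**2 = (10*(3 + 4))**2 = (10*7)**2 = 70**2 = 4900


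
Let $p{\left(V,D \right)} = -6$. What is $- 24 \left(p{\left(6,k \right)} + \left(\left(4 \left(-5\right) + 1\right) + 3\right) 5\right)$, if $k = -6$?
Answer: $2064$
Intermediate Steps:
$- 24 \left(p{\left(6,k \right)} + \left(\left(4 \left(-5\right) + 1\right) + 3\right) 5\right) = - 24 \left(-6 + \left(\left(4 \left(-5\right) + 1\right) + 3\right) 5\right) = - 24 \left(-6 + \left(\left(-20 + 1\right) + 3\right) 5\right) = - 24 \left(-6 + \left(-19 + 3\right) 5\right) = - 24 \left(-6 - 80\right) = \left(-24\right) \left(-86\right) = 2064$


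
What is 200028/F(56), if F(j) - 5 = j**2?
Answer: 66676/1047 ≈ 63.683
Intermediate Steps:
F(j) = 5 + j**2
200028/F(56) = 200028/(5 + 56**2) = 200028/(5 + 3136) = 200028/3141 = 200028*(1/3141) = 66676/1047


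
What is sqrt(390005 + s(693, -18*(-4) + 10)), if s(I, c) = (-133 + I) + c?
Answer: sqrt(390647) ≈ 625.02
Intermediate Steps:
s(I, c) = -133 + I + c
sqrt(390005 + s(693, -18*(-4) + 10)) = sqrt(390005 + (-133 + 693 + (-18*(-4) + 10))) = sqrt(390005 + (-133 + 693 + (-6*(-12) + 10))) = sqrt(390005 + (-133 + 693 + (72 + 10))) = sqrt(390005 + (-133 + 693 + 82)) = sqrt(390005 + 642) = sqrt(390647)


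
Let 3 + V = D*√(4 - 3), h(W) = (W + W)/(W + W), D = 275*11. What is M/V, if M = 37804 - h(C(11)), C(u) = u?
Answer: 37803/3022 ≈ 12.509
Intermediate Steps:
D = 3025
h(W) = 1 (h(W) = (2*W)/((2*W)) = (2*W)*(1/(2*W)) = 1)
M = 37803 (M = 37804 - 1*1 = 37804 - 1 = 37803)
V = 3022 (V = -3 + 3025*√(4 - 3) = -3 + 3025*√1 = -3 + 3025*1 = -3 + 3025 = 3022)
M/V = 37803/3022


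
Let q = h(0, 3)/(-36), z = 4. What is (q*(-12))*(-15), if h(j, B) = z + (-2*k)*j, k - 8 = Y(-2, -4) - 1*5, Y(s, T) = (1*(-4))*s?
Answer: -20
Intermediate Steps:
Y(s, T) = -4*s
k = 11 (k = 8 + (-4*(-2) - 1*5) = 8 + (8 - 5) = 8 + 3 = 11)
h(j, B) = 4 - 22*j (h(j, B) = 4 + (-2*11)*j = 4 - 22*j)
q = -⅑ (q = (4 - 22*0)/(-36) = (4 + 0)*(-1/36) = 4*(-1/36) = -⅑ ≈ -0.11111)
(q*(-12))*(-15) = -⅑*(-12)*(-15) = (4/3)*(-15) = -20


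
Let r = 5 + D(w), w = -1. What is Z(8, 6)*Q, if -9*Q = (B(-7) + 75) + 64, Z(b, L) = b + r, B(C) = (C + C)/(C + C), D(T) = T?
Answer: -560/3 ≈ -186.67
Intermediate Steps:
B(C) = 1 (B(C) = (2*C)/((2*C)) = (2*C)*(1/(2*C)) = 1)
r = 4 (r = 5 - 1 = 4)
Z(b, L) = 4 + b (Z(b, L) = b + 4 = 4 + b)
Q = -140/9 (Q = -((1 + 75) + 64)/9 = -(76 + 64)/9 = -⅑*140 = -140/9 ≈ -15.556)
Z(8, 6)*Q = (4 + 8)*(-140/9) = 12*(-140/9) = -560/3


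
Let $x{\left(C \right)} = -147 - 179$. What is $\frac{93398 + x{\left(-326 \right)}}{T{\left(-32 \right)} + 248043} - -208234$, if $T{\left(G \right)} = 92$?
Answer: $\frac{51670236662}{248135} \approx 2.0823 \cdot 10^{5}$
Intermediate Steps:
$x{\left(C \right)} = -326$ ($x{\left(C \right)} = -147 - 179 = -326$)
$\frac{93398 + x{\left(-326 \right)}}{T{\left(-32 \right)} + 248043} - -208234 = \frac{93398 - 326}{92 + 248043} - -208234 = \frac{93072}{248135} + 208234 = \frac{51670236662}{248135}$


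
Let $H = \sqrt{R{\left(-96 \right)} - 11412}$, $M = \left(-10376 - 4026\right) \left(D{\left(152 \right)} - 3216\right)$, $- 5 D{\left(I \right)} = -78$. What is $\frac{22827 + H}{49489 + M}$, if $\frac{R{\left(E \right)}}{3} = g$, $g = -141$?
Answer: $\frac{114135}{230708249} + \frac{15 i \sqrt{1315}}{230708249} \approx 0.00049472 + 2.3577 \cdot 10^{-6} i$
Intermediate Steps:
$D{\left(I \right)} = \frac{78}{5}$ ($D{\left(I \right)} = \left(- \frac{1}{5}\right) \left(-78\right) = \frac{78}{5}$)
$M = \frac{230460804}{5}$ ($M = \left(-10376 - 4026\right) \left(\frac{78}{5} - 3216\right) = \left(-14402\right) \left(- \frac{16002}{5}\right) = \frac{230460804}{5} \approx 4.6092 \cdot 10^{7}$)
$R{\left(E \right)} = -423$ ($R{\left(E \right)} = 3 \left(-141\right) = -423$)
$H = 3 i \sqrt{1315}$ ($H = \sqrt{-423 - 11412} = \sqrt{-11835} = 3 i \sqrt{1315} \approx 108.79 i$)
$\frac{22827 + H}{49489 + M} = \frac{22827 + 3 i \sqrt{1315}}{49489 + \frac{230460804}{5}} = \frac{22827 + 3 i \sqrt{1315}}{\frac{230708249}{5}} = \left(22827 + 3 i \sqrt{1315}\right) \frac{5}{230708249} = \frac{114135}{230708249} + \frac{15 i \sqrt{1315}}{230708249}$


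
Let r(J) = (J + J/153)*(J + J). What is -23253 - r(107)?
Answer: -7084001/153 ≈ -46301.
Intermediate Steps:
r(J) = 308*J**2/153 (r(J) = (J + J*(1/153))*(2*J) = (J + J/153)*(2*J) = (154*J/153)*(2*J) = 308*J**2/153)
-23253 - r(107) = -23253 - 308*107**2/153 = -23253 - 308*11449/153 = -23253 - 1*3526292/153 = -23253 - 3526292/153 = -7084001/153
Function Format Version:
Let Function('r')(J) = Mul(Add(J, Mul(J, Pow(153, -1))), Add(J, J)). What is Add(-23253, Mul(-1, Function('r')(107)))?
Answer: Rational(-7084001, 153) ≈ -46301.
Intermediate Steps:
Function('r')(J) = Mul(Rational(308, 153), Pow(J, 2)) (Function('r')(J) = Mul(Add(J, Mul(J, Rational(1, 153))), Mul(2, J)) = Mul(Add(J, Mul(Rational(1, 153), J)), Mul(2, J)) = Mul(Mul(Rational(154, 153), J), Mul(2, J)) = Mul(Rational(308, 153), Pow(J, 2)))
Add(-23253, Mul(-1, Function('r')(107))) = Add(-23253, Mul(-1, Mul(Rational(308, 153), Pow(107, 2)))) = Add(-23253, Mul(-1, Mul(Rational(308, 153), 11449))) = Add(-23253, Mul(-1, Rational(3526292, 153))) = Add(-23253, Rational(-3526292, 153)) = Rational(-7084001, 153)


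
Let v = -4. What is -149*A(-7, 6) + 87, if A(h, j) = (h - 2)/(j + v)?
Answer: 1515/2 ≈ 757.50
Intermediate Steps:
A(h, j) = (-2 + h)/(-4 + j) (A(h, j) = (h - 2)/(j - 4) = (-2 + h)/(-4 + j))
-149*A(-7, 6) + 87 = -149*(-2 - 7)/(-4 + 6) + 87 = -149*(-9)/2 + 87 = -149*(-9/2) + 87 = 1341/2 + 87 = 1515/2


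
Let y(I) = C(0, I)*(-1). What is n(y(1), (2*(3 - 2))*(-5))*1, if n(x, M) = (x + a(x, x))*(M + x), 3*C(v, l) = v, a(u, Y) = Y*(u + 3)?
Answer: 0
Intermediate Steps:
a(u, Y) = Y*(3 + u)
C(v, l) = v/3
y(I) = 0 (y(I) = ((⅓)*0)*(-1) = 0*(-1) = 0)
n(x, M) = (M + x)*(x + x*(3 + x)) (n(x, M) = (x + x*(3 + x))*(M + x) = (M + x)*(x + x*(3 + x)))
n(y(1), (2*(3 - 2))*(-5))*1 = (0*((2*(3 - 2))*(-5) + 0 + ((2*(3 - 2))*(-5))*(3 + 0) + 0*(3 + 0)))*1 = (0*((2*1)*(-5) + 0 + ((2*1)*(-5))*3 + 0*3))*1 = (0*(2*(-5) + 0 + (2*(-5))*3 + 0))*1 = (0*(-10 + 0 - 10*3 + 0))*1 = (0*(-10 + 0 - 30 + 0))*1 = (0*(-40))*1 = 0*1 = 0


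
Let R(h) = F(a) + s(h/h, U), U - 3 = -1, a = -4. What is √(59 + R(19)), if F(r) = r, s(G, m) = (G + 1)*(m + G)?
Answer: √61 ≈ 7.8102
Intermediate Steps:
U = 2 (U = 3 - 1 = 2)
s(G, m) = (1 + G)*(G + m)
R(h) = 2 (R(h) = -4 + (h/h + 2 + (h/h)² + (h/h)*2) = -4 + (1 + 2 + 1² + 1*2) = -4 + (1 + 2 + 1 + 2) = -4 + 6 = 2)
√(59 + R(19)) = √(59 + 2) = √61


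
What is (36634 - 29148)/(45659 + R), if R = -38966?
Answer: 7486/6693 ≈ 1.1185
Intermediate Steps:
(36634 - 29148)/(45659 + R) = (36634 - 29148)/(45659 - 38966) = 7486/6693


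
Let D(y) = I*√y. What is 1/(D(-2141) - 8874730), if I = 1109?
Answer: -8874730/78763465748121 - 1109*I*√2141/78763465748121 ≈ -1.1268e-7 - 6.515e-10*I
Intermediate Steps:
D(y) = 1109*√y
1/(D(-2141) - 8874730) = 1/(1109*√(-2141) - 8874730) = 1/(1109*(I*√2141) - 8874730) = 1/(1109*I*√2141 - 8874730) = 1/(-8874730 + 1109*I*√2141)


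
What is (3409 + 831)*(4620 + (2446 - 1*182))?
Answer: 29188160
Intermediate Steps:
(3409 + 831)*(4620 + (2446 - 1*182)) = 4240*(4620 + (2446 - 182)) = 4240*(4620 + 2264) = 4240*6884 = 29188160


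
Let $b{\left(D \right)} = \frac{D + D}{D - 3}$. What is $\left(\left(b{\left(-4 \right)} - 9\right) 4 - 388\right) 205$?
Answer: $- \frac{601880}{7} \approx -85983.0$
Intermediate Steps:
$b{\left(D \right)} = \frac{2 D}{-3 + D}$
$\left(\left(b{\left(-4 \right)} - 9\right) 4 - 388\right) 205 = \left(\left(2 \left(-4\right) \frac{1}{-3 - 4} - 9\right) 4 - 388\right) 205 = \left(\left(2 \left(-4\right) \frac{1}{-7} - 9\right) 4 - 388\right) 205 = \left(\left(2 \left(-4\right) \left(- \frac{1}{7}\right) - 9\right) 4 - 388\right) 205 = \left(\left(\frac{8}{7} - 9\right) 4 - 388\right) 205 = \left(\left(- \frac{55}{7}\right) 4 - 388\right) 205 = \left(- \frac{220}{7} - 388\right) 205 = \left(- \frac{2936}{7}\right) 205 = - \frac{601880}{7}$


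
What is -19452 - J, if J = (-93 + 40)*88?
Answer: -14788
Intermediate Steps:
J = -4664 (J = -53*88 = -4664)
-19452 - J = -19452 - 1*(-4664) = -19452 + 4664 = -14788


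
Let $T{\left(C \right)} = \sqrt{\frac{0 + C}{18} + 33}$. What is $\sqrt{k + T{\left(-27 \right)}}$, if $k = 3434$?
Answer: $\frac{\sqrt{13736 + 6 \sqrt{14}}}{2} \approx 58.648$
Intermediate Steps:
$T{\left(C \right)} = \sqrt{33 + \frac{C}{18}}$ ($T{\left(C \right)} = \sqrt{C \frac{1}{18} + 33} = \sqrt{\frac{C}{18} + 33} = \sqrt{33 + \frac{C}{18}}$)
$\sqrt{k + T{\left(-27 \right)}} = \sqrt{3434 + \frac{\sqrt{1188 + 2 \left(-27\right)}}{6}} = \sqrt{3434 + \frac{\sqrt{1188 - 54}}{6}} = \sqrt{3434 + \frac{\sqrt{1134}}{6}} = \sqrt{3434 + \frac{9 \sqrt{14}}{6}} = \sqrt{3434 + \frac{3 \sqrt{14}}{2}}$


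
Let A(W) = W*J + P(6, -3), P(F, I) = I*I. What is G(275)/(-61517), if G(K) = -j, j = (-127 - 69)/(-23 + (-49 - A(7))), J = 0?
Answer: 196/4982877 ≈ 3.9335e-5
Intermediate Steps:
P(F, I) = I**2
A(W) = 9 (A(W) = W*0 + (-3)**2 = 0 + 9 = 9)
j = 196/81 (j = (-127 - 69)/(-23 + (-49 - 1*9)) = -196/(-23 + (-49 - 9)) = -196/(-23 - 58) = -196/(-81) = -196*(-1/81) = 196/81 ≈ 2.4198)
G(K) = -196/81 (G(K) = -1*196/81 = -196/81)
G(275)/(-61517) = -196/81/(-61517) = -196/81*(-1/61517) = 196/4982877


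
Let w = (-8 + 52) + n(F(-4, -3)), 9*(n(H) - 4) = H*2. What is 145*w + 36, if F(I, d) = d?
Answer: 20698/3 ≈ 6899.3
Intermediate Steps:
n(H) = 4 + 2*H/9 (n(H) = 4 + (H*2)/9 = 4 + (2*H)/9 = 4 + 2*H/9)
w = 142/3 (w = (-8 + 52) + (4 + (2/9)*(-3)) = 44 + (4 - 2/3) = 44 + 10/3 = 142/3 ≈ 47.333)
145*w + 36 = 145*(142/3) + 36 = 20590/3 + 36 = 20698/3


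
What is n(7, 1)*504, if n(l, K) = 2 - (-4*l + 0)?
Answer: 15120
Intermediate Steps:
n(l, K) = 2 + 4*l (n(l, K) = 2 - (-4)*l = 2 + 4*l)
n(7, 1)*504 = (2 + 4*7)*504 = (2 + 28)*504 = 30*504 = 15120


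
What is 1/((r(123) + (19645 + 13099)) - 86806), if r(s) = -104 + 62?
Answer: -1/54104 ≈ -1.8483e-5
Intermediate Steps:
r(s) = -42
1/((r(123) + (19645 + 13099)) - 86806) = 1/((-42 + (19645 + 13099)) - 86806) = 1/((-42 + 32744) - 86806) = 1/(32702 - 86806) = 1/(-54104) = -1/54104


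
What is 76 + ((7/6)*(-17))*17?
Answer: -1567/6 ≈ -261.17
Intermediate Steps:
76 + ((7/6)*(-17))*17 = 76 - 119/6*17 = 76 - 2023/6 = -1567/6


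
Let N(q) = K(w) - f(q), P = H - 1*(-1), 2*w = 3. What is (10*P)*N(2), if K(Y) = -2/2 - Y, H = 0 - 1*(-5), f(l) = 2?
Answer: -270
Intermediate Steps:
w = 3/2 (w = (1/2)*3 = 3/2 ≈ 1.5000)
H = 5 (H = 0 + 5 = 5)
K(Y) = -1 - Y (K(Y) = -2*1/2 - Y = -1 - Y)
P = 6 (P = 5 - 1*(-1) = 5 + 1 = 6)
N(q) = -9/2 (N(q) = (-1 - 1*3/2) - 1*2 = (-1 - 3/2) - 2 = -5/2 - 2 = -9/2)
(10*P)*N(2) = (10*6)*(-9/2) = 60*(-9/2) = -270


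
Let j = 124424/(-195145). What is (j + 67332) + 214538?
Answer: 55005396726/195145 ≈ 2.8187e+5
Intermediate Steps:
j = -124424/195145 (j = 124424*(-1/195145) = -124424/195145 ≈ -0.63760)
(j + 67332) + 214538 = (-124424/195145 + 67332) + 214538 = 13139378716/195145 + 214538 = 55005396726/195145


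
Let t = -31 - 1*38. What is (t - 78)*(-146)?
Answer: 21462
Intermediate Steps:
t = -69 (t = -31 - 38 = -69)
(t - 78)*(-146) = (-69 - 78)*(-146) = -147*(-146) = 21462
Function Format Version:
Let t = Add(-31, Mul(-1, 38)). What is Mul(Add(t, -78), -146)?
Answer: 21462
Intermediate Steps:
t = -69 (t = Add(-31, -38) = -69)
Mul(Add(t, -78), -146) = Mul(Add(-69, -78), -146) = Mul(-147, -146) = 21462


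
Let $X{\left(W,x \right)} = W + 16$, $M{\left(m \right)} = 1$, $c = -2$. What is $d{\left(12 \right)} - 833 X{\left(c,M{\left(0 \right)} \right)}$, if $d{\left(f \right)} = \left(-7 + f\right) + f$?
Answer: $-11645$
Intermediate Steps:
$X{\left(W,x \right)} = 16 + W$
$d{\left(f \right)} = -7 + 2 f$
$d{\left(12 \right)} - 833 X{\left(c,M{\left(0 \right)} \right)} = \left(-7 + 2 \cdot 12\right) - 833 \left(16 - 2\right) = \left(-7 + 24\right) - 11662 = 17 - 11662 = -11645$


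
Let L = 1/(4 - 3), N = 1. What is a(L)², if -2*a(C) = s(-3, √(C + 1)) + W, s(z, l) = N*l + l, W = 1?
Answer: 9/4 + √2 ≈ 3.6642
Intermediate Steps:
L = 1 (L = 1/1 = 1)
s(z, l) = 2*l (s(z, l) = 1*l + l = l + l = 2*l)
a(C) = -½ - √(1 + C) (a(C) = -(2*√(C + 1) + 1)/2 = -(2*√(1 + C) + 1)/2 = -(1 + 2*√(1 + C))/2 = -½ - √(1 + C))
a(L)² = (-½ - √(1 + 1))² = (-½ - √2)²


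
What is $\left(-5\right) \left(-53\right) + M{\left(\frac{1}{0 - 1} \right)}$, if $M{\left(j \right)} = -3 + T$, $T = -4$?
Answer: $258$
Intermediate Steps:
$M{\left(j \right)} = -7$ ($M{\left(j \right)} = -3 - 4 = -7$)
$\left(-5\right) \left(-53\right) + M{\left(\frac{1}{0 - 1} \right)} = \left(-5\right) \left(-53\right) - 7 = 265 - 7 = 258$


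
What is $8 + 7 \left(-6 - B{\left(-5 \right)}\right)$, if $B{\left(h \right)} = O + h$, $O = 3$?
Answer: $-20$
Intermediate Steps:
$B{\left(h \right)} = 3 + h$
$8 + 7 \left(-6 - B{\left(-5 \right)}\right) = 8 + 7 \left(-6 - \left(3 - 5\right)\right) = 8 + 7 \left(-6 - -2\right) = 8 + 7 \left(-6 + 2\right) = 8 + 7 \left(-4\right) = 8 - 28 = -20$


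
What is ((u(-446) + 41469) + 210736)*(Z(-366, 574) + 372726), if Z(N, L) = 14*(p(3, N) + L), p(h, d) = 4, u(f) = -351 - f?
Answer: 96080381400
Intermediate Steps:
Z(N, L) = 56 + 14*L (Z(N, L) = 14*(4 + L) = 56 + 14*L)
((u(-446) + 41469) + 210736)*(Z(-366, 574) + 372726) = (((-351 - 1*(-446)) + 41469) + 210736)*((56 + 14*574) + 372726) = (((-351 + 446) + 41469) + 210736)*((56 + 8036) + 372726) = ((95 + 41469) + 210736)*(8092 + 372726) = (41564 + 210736)*380818 = 252300*380818 = 96080381400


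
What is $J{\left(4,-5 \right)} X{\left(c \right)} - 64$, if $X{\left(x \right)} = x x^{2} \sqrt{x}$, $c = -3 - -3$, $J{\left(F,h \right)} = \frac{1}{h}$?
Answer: $-64$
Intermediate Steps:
$c = 0$ ($c = -3 + 3 = 0$)
$X{\left(x \right)} = x^{\frac{7}{2}}$ ($X{\left(x \right)} = x^{3} \sqrt{x} = x^{\frac{7}{2}}$)
$J{\left(4,-5 \right)} X{\left(c \right)} - 64 = \frac{0^{\frac{7}{2}}}{-5} - 64 = \left(- \frac{1}{5}\right) 0 - 64 = 0 - 64 = -64$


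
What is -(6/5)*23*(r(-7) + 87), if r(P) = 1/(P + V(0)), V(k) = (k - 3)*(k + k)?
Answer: -83904/35 ≈ -2397.3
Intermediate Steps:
V(k) = 2*k*(-3 + k) (V(k) = (-3 + k)*(2*k) = 2*k*(-3 + k))
r(P) = 1/P (r(P) = 1/(P + 2*0*(-3 + 0)) = 1/(P + 2*0*(-3)) = 1/(P + 0) = 1/P)
-(6/5)*23*(r(-7) + 87) = -(6/5)*23*(1/(-7) + 87) = -(6*(1/5))*23*(-1/7 + 87) = -(6/5)*23*608/7 = -138*608/(5*7) = -1*83904/35 = -83904/35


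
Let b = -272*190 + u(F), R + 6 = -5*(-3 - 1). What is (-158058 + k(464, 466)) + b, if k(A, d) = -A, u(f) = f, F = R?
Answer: -210188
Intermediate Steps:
R = 14 (R = -6 - 5*(-3 - 1) = -6 - 5*(-4) = -6 + 20 = 14)
F = 14
b = -51666 (b = -272*190 + 14 = -51680 + 14 = -51666)
(-158058 + k(464, 466)) + b = (-158058 - 1*464) - 51666 = (-158058 - 464) - 51666 = -158522 - 51666 = -210188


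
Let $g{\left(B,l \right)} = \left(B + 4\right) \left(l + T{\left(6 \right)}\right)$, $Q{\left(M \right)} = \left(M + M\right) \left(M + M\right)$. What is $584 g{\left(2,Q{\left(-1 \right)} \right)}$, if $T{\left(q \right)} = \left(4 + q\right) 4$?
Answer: $154176$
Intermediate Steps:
$T{\left(q \right)} = 16 + 4 q$
$Q{\left(M \right)} = 4 M^{2}$ ($Q{\left(M \right)} = 2 M 2 M = 4 M^{2}$)
$g{\left(B,l \right)} = \left(4 + B\right) \left(40 + l\right)$ ($g{\left(B,l \right)} = \left(B + 4\right) \left(l + \left(16 + 4 \cdot 6\right)\right) = \left(4 + B\right) \left(l + \left(16 + 24\right)\right) = \left(4 + B\right) \left(l + 40\right) = \left(4 + B\right) \left(40 + l\right)$)
$584 g{\left(2,Q{\left(-1 \right)} \right)} = 584 \left(160 + 4 \cdot 4 \left(-1\right)^{2} + 40 \cdot 2 + 2 \cdot 4 \left(-1\right)^{2}\right) = 584 \left(160 + 4 \cdot 4 \cdot 1 + 80 + 2 \cdot 4 \cdot 1\right) = 584 \left(160 + 4 \cdot 4 + 80 + 2 \cdot 4\right) = 584 \left(160 + 16 + 80 + 8\right) = 584 \cdot 264 = 154176$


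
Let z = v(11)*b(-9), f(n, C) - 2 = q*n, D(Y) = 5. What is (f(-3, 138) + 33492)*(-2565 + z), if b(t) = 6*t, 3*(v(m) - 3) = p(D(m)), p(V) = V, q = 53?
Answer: -93904695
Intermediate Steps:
v(m) = 14/3 (v(m) = 3 + (1/3)*5 = 3 + 5/3 = 14/3)
f(n, C) = 2 + 53*n
z = -252 (z = 14*(6*(-9))/3 = (14/3)*(-54) = -252)
(f(-3, 138) + 33492)*(-2565 + z) = ((2 + 53*(-3)) + 33492)*(-2565 - 252) = ((2 - 159) + 33492)*(-2817) = (-157 + 33492)*(-2817) = 33335*(-2817) = -93904695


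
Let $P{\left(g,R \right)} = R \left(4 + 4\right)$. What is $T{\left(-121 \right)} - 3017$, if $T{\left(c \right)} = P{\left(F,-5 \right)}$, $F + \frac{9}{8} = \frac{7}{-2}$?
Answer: $-3057$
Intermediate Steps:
$F = - \frac{37}{8}$ ($F = - \frac{9}{8} + \frac{7}{-2} = - \frac{9}{8} + 7 \left(- \frac{1}{2}\right) = - \frac{9}{8} - \frac{7}{2} = - \frac{37}{8} \approx -4.625$)
$P{\left(g,R \right)} = 8 R$ ($P{\left(g,R \right)} = R 8 = 8 R$)
$T{\left(c \right)} = -40$ ($T{\left(c \right)} = 8 \left(-5\right) = -40$)
$T{\left(-121 \right)} - 3017 = -40 - 3017 = -3057$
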